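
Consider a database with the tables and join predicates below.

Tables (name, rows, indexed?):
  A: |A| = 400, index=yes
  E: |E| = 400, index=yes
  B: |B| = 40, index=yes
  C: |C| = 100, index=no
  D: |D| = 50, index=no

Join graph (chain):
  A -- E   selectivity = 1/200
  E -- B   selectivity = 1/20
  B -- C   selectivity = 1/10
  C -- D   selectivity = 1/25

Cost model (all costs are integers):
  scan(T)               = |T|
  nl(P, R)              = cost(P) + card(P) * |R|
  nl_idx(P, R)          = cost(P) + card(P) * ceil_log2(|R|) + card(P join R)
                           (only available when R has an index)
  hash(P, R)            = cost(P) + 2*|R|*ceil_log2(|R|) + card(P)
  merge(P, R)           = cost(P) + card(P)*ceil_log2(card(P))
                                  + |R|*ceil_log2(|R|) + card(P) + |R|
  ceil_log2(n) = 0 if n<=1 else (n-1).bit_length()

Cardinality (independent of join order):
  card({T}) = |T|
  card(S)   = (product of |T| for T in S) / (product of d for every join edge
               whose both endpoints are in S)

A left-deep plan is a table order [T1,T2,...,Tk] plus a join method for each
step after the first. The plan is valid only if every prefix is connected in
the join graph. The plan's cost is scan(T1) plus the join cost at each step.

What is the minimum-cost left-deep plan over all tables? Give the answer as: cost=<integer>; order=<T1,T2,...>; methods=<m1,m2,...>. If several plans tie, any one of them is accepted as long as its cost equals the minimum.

cost=25680; order=A,E,B,C,D; methods=nl_idx,hash,hash,hash

Selinger DP (subsets sized 1..n):
  {A}: scan cost=400, card=400
  {E}: scan cost=400, card=400
  {B}: scan cost=40, card=40
  {C}: scan cost=100, card=100
  {D}: scan cost=50, card=50
  {AE}: card=800; try (E,nl_idx)→4800, (A,nl_idx)→4800, (E,hash)→8000, (A,hash)→8000, (E,merge)→8400, (A,merge)→8400 …(+2); best=4800 via (E,nl_idx)
  {BE}: card=800; try (E,nl_idx)→1200, (B,hash)→1280, (B,nl_idx)→3600, (E,merge)→4320, (B,merge)→4680, (E,hash)→7280 …(+2); best=1200 via (E,nl_idx)
  {BC}: card=400; try (B,hash)→680, (B,nl_idx)→1100, (C,merge)→1120, (B,merge)→1180, (C,hash)→1480, (C,nl)→4040 …(+1); best=680 via (B,hash)
  {CD}: card=200; try (D,hash)→800, (C,merge)→1200, (D,merge)→1250, (C,hash)→1500, (C,nl)→5050, (D,nl)→5100; best=800 via (D,hash)
  {ABE}: card=1600; try (B,hash)→6080, (A,hash)→9200, (A,nl_idx)→10000, (B,nl_idx)→11200, (B,merge)→13880, (A,merge)→14000 …(+2); best=6080 via (B,hash)
  {BCE}: card=8000; try (C,hash)→3400, (E,hash)→8280, (E,merge)→8680, (C,merge)→10800, (E,nl_idx)→12280, (C,nl)→81200 …(+1); best=3400 via (C,hash)
  {BCD}: card=800; try (B,hash)→1480, (D,hash)→1680, (B,nl_idx)→2800, (B,merge)→2880, (D,merge)→5030, (B,nl)→8800 …(+1); best=1480 via (B,hash)
  {ABCE}: card=16000; try (C,hash)→9080, (A,hash)→18600, (C,merge)→26080, (A,nl_idx)→91400, (A,merge)→119400, (C,nl)→166080 …(+1); best=9080 via (C,hash)
  {BCDE}: card=16000; try (E,hash)→9480, (D,hash)→12000, (E,merge)→14280, (E,nl_idx)→24680, (D,merge)→115750, (E,nl)→321480 …(+1); best=9480 via (E,hash)
  {ABCDE}: card=32000; try (D,hash)→25680, (A,hash)→32680, (A,nl_idx)→185480, (D,merge)→249430, (A,merge)→253480, (D,nl)→809080 …(+1); best=25680 via (D,hash)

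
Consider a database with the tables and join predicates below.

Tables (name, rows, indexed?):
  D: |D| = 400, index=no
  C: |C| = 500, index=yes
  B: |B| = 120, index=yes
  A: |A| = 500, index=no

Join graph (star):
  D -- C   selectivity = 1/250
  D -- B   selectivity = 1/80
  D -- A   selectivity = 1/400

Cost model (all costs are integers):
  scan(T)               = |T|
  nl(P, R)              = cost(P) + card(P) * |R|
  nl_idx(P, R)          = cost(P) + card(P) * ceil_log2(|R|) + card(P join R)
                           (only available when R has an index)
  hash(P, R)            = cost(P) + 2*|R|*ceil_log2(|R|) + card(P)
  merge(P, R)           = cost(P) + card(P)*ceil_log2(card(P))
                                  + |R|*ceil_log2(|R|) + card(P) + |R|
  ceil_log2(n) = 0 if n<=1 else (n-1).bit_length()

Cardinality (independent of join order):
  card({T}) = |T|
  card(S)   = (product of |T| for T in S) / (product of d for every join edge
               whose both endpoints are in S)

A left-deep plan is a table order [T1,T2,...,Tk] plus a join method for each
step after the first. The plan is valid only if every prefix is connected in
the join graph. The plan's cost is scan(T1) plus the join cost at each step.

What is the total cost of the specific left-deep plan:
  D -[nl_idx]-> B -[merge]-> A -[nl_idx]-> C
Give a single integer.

23650

step 1: scan D: cost=400, card=400
step 2: join B via nl_idx
    card(P join B) = 400*120/(80) = 600
    cost = 400 + 400*7 + 600 = 3800
step 3: join A via merge
    card(P join A) = 600*500/(400) = 750
    cost = 3800 + 600*10 + 500*9 + 600 + 500 = 15400
step 4: join C via nl_idx
    card(P join C) = 750*500/(250) = 1500
    cost = 15400 + 750*9 + 1500 = 23650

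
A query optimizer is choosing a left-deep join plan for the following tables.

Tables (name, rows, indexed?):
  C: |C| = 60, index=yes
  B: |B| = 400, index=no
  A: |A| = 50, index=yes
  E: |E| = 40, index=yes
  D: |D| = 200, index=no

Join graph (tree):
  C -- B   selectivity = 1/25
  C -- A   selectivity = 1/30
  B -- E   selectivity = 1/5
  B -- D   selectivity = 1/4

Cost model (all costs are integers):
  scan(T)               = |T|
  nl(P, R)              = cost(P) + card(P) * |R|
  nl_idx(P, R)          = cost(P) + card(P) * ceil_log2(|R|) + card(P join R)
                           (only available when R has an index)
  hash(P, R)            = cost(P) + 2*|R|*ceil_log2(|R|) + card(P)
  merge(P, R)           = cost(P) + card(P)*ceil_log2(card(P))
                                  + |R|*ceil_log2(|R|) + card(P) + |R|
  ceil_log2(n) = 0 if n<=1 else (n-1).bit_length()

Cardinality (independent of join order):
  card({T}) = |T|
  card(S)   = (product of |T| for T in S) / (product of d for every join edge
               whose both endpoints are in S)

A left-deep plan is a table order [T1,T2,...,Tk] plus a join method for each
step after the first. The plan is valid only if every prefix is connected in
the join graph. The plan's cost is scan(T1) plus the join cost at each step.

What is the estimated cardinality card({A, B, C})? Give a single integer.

Tables in S: A(50), B(400), C(60)
Edges inside S: C-B(d=25), C-A(d=30)
numerator = 50 * 400 * 60 = 1200000
denominator = 25 * 30 = 750
card(S) = 1200000 / 750 = 1600

1600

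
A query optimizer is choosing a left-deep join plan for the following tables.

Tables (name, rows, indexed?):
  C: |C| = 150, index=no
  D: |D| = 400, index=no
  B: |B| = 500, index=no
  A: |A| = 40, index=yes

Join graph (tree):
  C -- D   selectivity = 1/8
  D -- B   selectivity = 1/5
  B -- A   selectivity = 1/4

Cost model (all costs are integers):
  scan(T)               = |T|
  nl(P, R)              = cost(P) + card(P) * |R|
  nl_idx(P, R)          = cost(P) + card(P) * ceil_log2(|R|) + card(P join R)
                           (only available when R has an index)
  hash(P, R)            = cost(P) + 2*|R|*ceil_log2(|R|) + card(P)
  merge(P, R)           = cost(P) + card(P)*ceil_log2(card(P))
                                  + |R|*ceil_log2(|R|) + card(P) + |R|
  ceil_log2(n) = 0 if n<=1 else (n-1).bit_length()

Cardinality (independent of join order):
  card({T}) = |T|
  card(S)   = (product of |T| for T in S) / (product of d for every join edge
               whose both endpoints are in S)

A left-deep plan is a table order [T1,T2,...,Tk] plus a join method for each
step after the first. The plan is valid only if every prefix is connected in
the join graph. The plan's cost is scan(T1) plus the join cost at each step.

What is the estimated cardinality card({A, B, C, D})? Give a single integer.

Tables in S: A(40), B(500), C(150), D(400)
Edges inside S: C-D(d=8), D-B(d=5), B-A(d=4)
numerator = 40 * 500 * 150 * 400 = 1200000000
denominator = 8 * 5 * 4 = 160
card(S) = 1200000000 / 160 = 7500000

7500000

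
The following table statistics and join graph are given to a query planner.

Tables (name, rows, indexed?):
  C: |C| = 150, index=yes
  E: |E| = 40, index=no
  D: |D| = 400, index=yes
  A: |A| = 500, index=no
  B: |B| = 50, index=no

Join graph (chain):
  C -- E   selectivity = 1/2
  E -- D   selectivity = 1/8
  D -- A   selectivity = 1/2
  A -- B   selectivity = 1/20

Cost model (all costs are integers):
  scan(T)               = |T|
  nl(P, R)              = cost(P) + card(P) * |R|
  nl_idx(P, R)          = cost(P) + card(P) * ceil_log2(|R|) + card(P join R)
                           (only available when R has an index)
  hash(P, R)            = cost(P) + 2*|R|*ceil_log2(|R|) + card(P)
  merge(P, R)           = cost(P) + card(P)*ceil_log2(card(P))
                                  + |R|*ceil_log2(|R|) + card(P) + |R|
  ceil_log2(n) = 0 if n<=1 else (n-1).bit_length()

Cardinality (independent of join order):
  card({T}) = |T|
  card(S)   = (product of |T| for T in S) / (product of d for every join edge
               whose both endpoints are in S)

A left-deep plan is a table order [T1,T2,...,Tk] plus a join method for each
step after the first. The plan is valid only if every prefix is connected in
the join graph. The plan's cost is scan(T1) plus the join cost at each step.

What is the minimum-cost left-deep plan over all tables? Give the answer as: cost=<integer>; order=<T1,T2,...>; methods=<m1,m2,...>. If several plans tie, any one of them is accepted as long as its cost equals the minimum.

Selinger DP (subsets sized 1..n):
  {C}: scan cost=150, card=150
  {E}: scan cost=40, card=40
  {D}: scan cost=400, card=400
  {A}: scan cost=500, card=500
  {B}: scan cost=50, card=50
  {CE}: card=3000; try (E,hash)→780, (C,merge)→1670, (E,merge)→1780, (C,hash)→2480, (C,nl_idx)→3360, (C,nl)→6040 …(+1); best=780 via (E,hash)
  {DE}: card=2000; try (E,hash)→1280, (D,nl_idx)→2400, (D,merge)→4320, (E,merge)→4680, (D,hash)→7280, (D,nl)→16040 …(+1); best=1280 via (E,hash)
  {AD}: card=100000; try (D,hash)→8200, (A,merge)→9400, (D,merge)→9500, (A,hash)→9800, (D,nl_idx)→105000, (A,nl)→200400 …(+1); best=8200 via (D,hash)
  {AB}: card=1250; try (B,hash)→1600, (A,merge)→5400, (B,merge)→5850, (A,hash)→9100, (A,nl)→25050, (B,nl)→25500; best=1600 via (B,hash)
  {CDE}: card=150000; try (C,hash)→5680, (D,hash)→10980, (C,merge)→26630, (D,merge)→43780, (C,nl_idx)→167280, (D,nl_idx)→177780 …(+2); best=5680 via (C,hash)
  {ADE}: card=500000; try (A,hash)→12280, (A,merge)→30280, (E,hash)→108680, (A,nl)→1001280, (E,merge)→1808480, (E,nl)→4008200; best=12280 via (A,hash)
  {ABD}: card=250000; try (D,hash)→10050, (D,merge)→20600, (B,hash)→108800, (D,nl_idx)→262850, (D,nl)→501600, (B,merge)→1808550 …(+1); best=10050 via (D,hash)
  {ACDE}: card=37500000; try (A,hash)→164680, (C,hash)→514680, (A,merge)→2860680, (C,merge)→10013630, (C,nl_idx)→41512280, (A,nl)→75005680 …(+1); best=164680 via (A,hash)
  {ABDE}: card=1250000; try (E,hash)→260530, (B,hash)→512880, (E,merge)→4760330, (E,nl)→10010050, (B,merge)→10012630, (B,nl)→25012280; best=260530 via (E,hash)
  {ABCDE}: card=93750000; try (C,hash)→1512930, (C,merge)→27761880, (B,hash)→37665280, (C,nl_idx)→104010530, (C,nl)→187760530, (B,merge)→1012665030 …(+1); best=1512930 via (C,hash)

cost=1512930; order=A,B,D,E,C; methods=hash,hash,hash,hash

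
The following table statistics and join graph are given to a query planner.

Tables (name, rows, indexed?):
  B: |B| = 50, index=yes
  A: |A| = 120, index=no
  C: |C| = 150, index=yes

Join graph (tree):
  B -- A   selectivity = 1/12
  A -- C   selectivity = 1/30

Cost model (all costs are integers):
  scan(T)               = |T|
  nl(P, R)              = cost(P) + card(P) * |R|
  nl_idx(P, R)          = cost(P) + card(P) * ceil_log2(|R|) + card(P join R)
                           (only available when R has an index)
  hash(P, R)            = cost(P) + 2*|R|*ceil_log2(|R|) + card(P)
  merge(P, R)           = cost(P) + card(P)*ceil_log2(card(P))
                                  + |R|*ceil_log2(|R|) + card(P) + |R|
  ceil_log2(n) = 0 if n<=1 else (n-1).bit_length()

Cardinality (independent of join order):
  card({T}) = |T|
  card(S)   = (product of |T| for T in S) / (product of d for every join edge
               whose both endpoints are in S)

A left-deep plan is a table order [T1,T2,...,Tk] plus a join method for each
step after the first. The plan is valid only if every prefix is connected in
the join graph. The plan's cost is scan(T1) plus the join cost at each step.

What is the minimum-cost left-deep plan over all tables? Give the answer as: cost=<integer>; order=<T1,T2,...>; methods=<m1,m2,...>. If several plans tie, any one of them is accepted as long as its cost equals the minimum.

Selinger DP (subsets sized 1..n):
  {B}: scan cost=50, card=50
  {A}: scan cost=120, card=120
  {C}: scan cost=150, card=150
  {AB}: card=500; try (B,hash)→840, (B,nl_idx)→1340, (A,merge)→1360, (B,merge)→1430, (A,hash)→1780, (A,nl)→6050 …(+1); best=840 via (B,hash)
  {AC}: card=600; try (C,nl_idx)→1680, (A,hash)→1980, (C,merge)→2430, (A,merge)→2460, (C,hash)→2640, (C,nl)→18120 …(+1); best=1680 via (C,nl_idx)
  {ABC}: card=2500; try (B,hash)→2880, (C,hash)→3740, (C,merge)→7190, (C,nl_idx)→7340, (B,nl_idx)→7780, (B,merge)→8630 …(+2); best=2880 via (B,hash)

cost=2880; order=A,C,B; methods=nl_idx,hash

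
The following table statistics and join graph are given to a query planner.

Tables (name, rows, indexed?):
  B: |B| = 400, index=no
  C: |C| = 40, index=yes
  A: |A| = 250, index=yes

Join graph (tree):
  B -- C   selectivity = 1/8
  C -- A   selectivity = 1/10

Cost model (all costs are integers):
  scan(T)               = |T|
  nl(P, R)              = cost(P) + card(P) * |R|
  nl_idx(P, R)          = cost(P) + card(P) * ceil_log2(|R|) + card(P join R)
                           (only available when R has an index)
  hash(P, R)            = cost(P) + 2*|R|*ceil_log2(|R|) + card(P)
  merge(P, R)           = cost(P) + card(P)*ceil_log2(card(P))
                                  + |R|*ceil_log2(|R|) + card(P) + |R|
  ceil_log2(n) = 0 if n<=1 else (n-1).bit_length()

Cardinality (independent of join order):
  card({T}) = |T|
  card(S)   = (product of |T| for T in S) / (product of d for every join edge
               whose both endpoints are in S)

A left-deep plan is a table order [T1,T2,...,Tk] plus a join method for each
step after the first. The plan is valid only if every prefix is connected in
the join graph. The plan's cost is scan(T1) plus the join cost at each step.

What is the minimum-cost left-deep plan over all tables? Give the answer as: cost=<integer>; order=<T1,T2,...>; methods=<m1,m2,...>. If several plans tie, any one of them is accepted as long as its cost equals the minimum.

cost=7280; order=B,C,A; methods=hash,hash

Selinger DP (subsets sized 1..n):
  {B}: scan cost=400, card=400
  {C}: scan cost=40, card=40
  {A}: scan cost=250, card=250
  {BC}: card=2000; try (C,hash)→1280, (B,merge)→4320, (C,merge)→4680, (C,nl_idx)→4800, (B,hash)→7280, (B,nl)→16040 …(+1); best=1280 via (C,hash)
  {AC}: card=1000; try (C,hash)→980, (A,nl_idx)→1360, (A,merge)→2570, (C,nl_idx)→2750, (C,merge)→2780, (A,hash)→4080 …(+2); best=980 via (C,hash)
  {ABC}: card=50000; try (A,hash)→7280, (B,hash)→9180, (B,merge)→15980, (A,merge)→27530, (A,nl_idx)→67280, (B,nl)→400980 …(+1); best=7280 via (A,hash)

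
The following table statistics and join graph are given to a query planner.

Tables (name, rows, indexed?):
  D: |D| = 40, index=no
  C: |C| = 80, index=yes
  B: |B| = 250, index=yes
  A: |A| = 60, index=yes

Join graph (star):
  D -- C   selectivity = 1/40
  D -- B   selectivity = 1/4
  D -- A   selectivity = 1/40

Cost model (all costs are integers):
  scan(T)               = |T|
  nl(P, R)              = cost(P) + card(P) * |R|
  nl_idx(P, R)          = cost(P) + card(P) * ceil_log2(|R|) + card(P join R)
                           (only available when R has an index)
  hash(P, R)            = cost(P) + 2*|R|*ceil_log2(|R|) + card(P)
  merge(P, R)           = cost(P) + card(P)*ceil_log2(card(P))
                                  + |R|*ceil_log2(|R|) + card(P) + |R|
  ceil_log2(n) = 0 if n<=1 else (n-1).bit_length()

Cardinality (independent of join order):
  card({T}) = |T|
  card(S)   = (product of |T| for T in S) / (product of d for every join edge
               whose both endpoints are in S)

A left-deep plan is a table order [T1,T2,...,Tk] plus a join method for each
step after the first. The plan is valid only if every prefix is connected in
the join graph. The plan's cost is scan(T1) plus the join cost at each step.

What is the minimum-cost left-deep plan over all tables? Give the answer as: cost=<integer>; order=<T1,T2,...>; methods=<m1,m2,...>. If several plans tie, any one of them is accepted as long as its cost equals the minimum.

Selinger DP (subsets sized 1..n):
  {D}: scan cost=40, card=40
  {C}: scan cost=80, card=80
  {B}: scan cost=250, card=250
  {A}: scan cost=60, card=60
  {CD}: card=80; try (C,nl_idx)→400, (D,hash)→640, (C,merge)→960, (D,merge)→1000, (C,hash)→1200, (C,nl)→3240 …(+1); best=400 via (C,nl_idx)
  {BD}: card=2500; try (D,hash)→980, (B,merge)→2570, (D,merge)→2780, (B,nl_idx)→2860, (B,hash)→4080, (B,nl)→10040 …(+1); best=980 via (D,hash)
  {AD}: card=60; try (A,nl_idx)→340, (D,hash)→600, (A,merge)→740, (D,merge)→760, (A,hash)→800, (A,nl)→2440 …(+1); best=340 via (A,nl_idx)
  {BCD}: card=5000; try (B,merge)→3290, (B,hash)→4480, (C,hash)→4600, (B,nl_idx)→6040, (B,nl)→20400, (C,nl_idx)→23480 …(+2); best=3290 via (B,merge)
  {ACD}: card=120; try (C,nl_idx)→880, (A,nl_idx)→1000, (A,hash)→1200, (C,merge)→1400, (A,merge)→1460, (C,hash)→1520 …(+2); best=880 via (C,nl_idx)
  {ABD}: card=3750; try (B,merge)→3010, (A,hash)→4200, (B,hash)→4400, (B,nl_idx)→4570, (B,nl)→15340, (A,nl_idx)→19730 …(+2); best=3010 via (B,merge)
  {ABCD}: card=7500; try (B,merge)→4090, (B,hash)→5000, (C,hash)→7880, (A,hash)→9010, (B,nl_idx)→9340, (B,nl)→30880 …(+6); best=4090 via (B,merge)

cost=4090; order=D,A,C,B; methods=nl_idx,nl_idx,merge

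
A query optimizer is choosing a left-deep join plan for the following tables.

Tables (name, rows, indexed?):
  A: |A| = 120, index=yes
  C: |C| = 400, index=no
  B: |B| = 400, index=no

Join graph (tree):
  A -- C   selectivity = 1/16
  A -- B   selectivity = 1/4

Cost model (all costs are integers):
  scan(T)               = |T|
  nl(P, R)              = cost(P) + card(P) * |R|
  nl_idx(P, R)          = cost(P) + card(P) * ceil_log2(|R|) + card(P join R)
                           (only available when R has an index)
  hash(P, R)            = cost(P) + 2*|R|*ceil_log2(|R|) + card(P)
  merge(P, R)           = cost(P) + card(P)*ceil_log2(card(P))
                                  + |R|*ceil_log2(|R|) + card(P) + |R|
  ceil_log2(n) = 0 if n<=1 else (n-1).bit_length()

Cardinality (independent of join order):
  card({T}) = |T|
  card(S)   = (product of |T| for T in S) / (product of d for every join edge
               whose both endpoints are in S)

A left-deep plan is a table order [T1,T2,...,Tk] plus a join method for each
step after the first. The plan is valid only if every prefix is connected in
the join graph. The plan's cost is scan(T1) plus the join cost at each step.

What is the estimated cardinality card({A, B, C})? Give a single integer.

Tables in S: A(120), B(400), C(400)
Edges inside S: A-C(d=16), A-B(d=4)
numerator = 120 * 400 * 400 = 19200000
denominator = 16 * 4 = 64
card(S) = 19200000 / 64 = 300000

300000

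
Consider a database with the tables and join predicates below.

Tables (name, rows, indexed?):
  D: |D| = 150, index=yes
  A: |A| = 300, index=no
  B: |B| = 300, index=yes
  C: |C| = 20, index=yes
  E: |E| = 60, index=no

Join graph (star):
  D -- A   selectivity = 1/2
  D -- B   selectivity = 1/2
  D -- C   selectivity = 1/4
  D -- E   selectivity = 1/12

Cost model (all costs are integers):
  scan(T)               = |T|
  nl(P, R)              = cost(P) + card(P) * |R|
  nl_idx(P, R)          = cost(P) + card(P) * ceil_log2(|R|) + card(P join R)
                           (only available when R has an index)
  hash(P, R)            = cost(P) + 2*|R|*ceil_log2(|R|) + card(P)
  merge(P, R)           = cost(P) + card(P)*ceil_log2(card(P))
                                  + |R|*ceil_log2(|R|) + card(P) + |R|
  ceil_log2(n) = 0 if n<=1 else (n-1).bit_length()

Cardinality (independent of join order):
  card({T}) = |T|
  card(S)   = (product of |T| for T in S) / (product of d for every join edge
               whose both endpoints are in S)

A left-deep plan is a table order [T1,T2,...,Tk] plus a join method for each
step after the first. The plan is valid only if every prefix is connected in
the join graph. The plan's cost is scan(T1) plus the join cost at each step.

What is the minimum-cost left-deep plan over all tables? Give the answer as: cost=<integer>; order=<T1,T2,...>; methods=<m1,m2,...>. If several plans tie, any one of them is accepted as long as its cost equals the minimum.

cost=579020; order=D,C,E,A,B; methods=hash,hash,hash,hash

Selinger DP (subsets sized 1..n):
  {D}: scan cost=150, card=150
  {A}: scan cost=300, card=300
  {B}: scan cost=300, card=300
  {C}: scan cost=20, card=20
  {E}: scan cost=60, card=60
  {AD}: card=22500; try (D,hash)→3000, (A,merge)→4500, (D,merge)→4650, (A,hash)→5700, (D,nl_idx)→25200, (A,nl)→45150 …(+1); best=3000 via (D,hash)
  {BD}: card=22500; try (D,hash)→3000, (B,merge)→4500, (D,merge)→4650, (B,hash)→5700, (B,nl_idx)→24000, (D,nl_idx)→25200 …(+2); best=3000 via (D,hash)
  {CD}: card=750; try (C,hash)→500, (D,nl_idx)→930, (D,merge)→1490, (C,merge)→1620, (C,nl_idx)→1650, (D,hash)→2440 …(+2); best=500 via (C,hash)
  {DE}: card=750; try (E,hash)→1020, (D,nl_idx)→1290, (D,merge)→1830, (E,merge)→1920, (D,hash)→2520, (D,nl)→9060 …(+1); best=1020 via (E,hash)
  {ABD}: card=3375000; try (B,hash)→30900, (A,hash)→30900, (B,merge)→366000, (A,merge)→366000, (B,nl_idx)→3580500, (B,nl)→6753000 …(+1); best=30900 via (B,hash)
  {ACD}: card=112500; try (A,hash)→6650, (A,merge)→11750, (C,hash)→25700, (A,nl)→225500, (C,nl_idx)→228000, (C,merge)→363120 …(+1); best=6650 via (A,hash)
  {ADE}: card=112500; try (A,hash)→7170, (A,merge)→12270, (E,hash)→26220, (A,nl)→226020, (E,merge)→363420, (E,nl)→1353000; best=7170 via (A,hash)
  {BCD}: card=112500; try (B,hash)→6650, (B,merge)→11750, (C,hash)→25700, (B,nl_idx)→119750, (B,nl)→225500, (C,nl_idx)→228000 …(+2); best=6650 via (B,hash)
  {BDE}: card=112500; try (B,hash)→7170, (B,merge)→12270, (E,hash)→26220, (B,nl_idx)→120270, (B,nl)→226020, (E,merge)→363420 …(+1); best=7170 via (B,hash)
  {CDE}: card=3750; try (E,hash)→1970, (C,hash)→1970, (C,nl_idx)→8520, (E,merge)→9170, (C,merge)→9390, (C,nl)→16020 …(+1); best=1970 via (E,hash)
  {ABCD}: card=16875000; try (B,hash)→124550, (A,hash)→124550, (B,merge)→2034650, (A,merge)→2034650, (C,hash)→3406100, (B,nl_idx)→17894150 …(+5); best=124550 via (B,hash)
  {ABDE}: card=16875000; try (B,hash)→125070, (A,hash)→125070, (B,merge)→2035170, (A,merge)→2035170, (E,hash)→3406620, (B,nl_idx)→17894670 …(+4); best=125070 via (B,hash)
  {ACDE}: card=562500; try (A,hash)→11120, (A,merge)→53720, (E,hash)→119870, (C,hash)→119870, (A,nl)→1126970, (C,nl_idx)→1132170 …(+4); best=11120 via (A,hash)
  {BCDE}: card=562500; try (B,hash)→11120, (B,merge)→53720, (E,hash)→119870, (C,hash)→119870, (B,nl_idx)→598220, (B,nl)→1126970 …(+5); best=11120 via (B,hash)
  {ABCDE}: card=84375000; try (B,hash)→579020, (A,hash)→579020, (B,merge)→11826620, (A,merge)→11826620, (E,hash)→17000270, (C,hash)→17000270 …(+8); best=579020 via (B,hash)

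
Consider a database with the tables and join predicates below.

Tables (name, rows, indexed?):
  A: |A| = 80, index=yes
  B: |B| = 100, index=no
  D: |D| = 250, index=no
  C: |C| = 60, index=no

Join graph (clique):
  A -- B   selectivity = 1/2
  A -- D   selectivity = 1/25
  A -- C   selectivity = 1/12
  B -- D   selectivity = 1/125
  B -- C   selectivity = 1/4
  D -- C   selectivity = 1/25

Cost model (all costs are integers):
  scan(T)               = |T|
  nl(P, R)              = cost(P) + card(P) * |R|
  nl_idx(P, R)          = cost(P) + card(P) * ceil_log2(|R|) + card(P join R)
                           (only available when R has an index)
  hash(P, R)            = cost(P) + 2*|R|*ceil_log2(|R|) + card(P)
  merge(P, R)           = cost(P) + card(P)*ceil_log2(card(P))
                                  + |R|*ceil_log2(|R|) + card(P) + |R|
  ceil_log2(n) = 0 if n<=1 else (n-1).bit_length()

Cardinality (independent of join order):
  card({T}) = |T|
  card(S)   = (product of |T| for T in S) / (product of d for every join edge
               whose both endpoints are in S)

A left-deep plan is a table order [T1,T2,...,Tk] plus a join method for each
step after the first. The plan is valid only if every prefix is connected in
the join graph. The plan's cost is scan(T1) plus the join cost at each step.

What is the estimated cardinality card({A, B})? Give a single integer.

Tables in S: A(80), B(100)
Edges inside S: A-B(d=2)
numerator = 80 * 100 = 8000
denominator = 2 = 2
card(S) = 8000 / 2 = 4000

4000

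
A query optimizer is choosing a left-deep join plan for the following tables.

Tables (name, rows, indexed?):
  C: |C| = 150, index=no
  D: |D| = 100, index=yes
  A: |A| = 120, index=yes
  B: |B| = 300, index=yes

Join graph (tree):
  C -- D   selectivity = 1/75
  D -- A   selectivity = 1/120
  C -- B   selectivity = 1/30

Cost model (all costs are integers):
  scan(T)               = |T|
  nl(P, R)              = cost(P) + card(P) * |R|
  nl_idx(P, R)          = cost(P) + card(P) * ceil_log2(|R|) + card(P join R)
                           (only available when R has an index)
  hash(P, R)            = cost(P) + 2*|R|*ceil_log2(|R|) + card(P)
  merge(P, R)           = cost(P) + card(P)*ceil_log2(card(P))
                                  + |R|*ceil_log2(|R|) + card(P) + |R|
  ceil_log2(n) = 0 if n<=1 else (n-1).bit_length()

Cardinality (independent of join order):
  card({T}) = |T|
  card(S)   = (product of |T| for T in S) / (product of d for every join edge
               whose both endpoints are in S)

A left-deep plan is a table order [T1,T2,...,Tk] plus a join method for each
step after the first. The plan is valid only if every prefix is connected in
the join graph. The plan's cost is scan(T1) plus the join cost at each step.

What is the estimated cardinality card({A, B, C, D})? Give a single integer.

Tables in S: A(120), B(300), C(150), D(100)
Edges inside S: C-D(d=75), D-A(d=120), C-B(d=30)
numerator = 120 * 300 * 150 * 100 = 540000000
denominator = 75 * 120 * 30 = 270000
card(S) = 540000000 / 270000 = 2000

2000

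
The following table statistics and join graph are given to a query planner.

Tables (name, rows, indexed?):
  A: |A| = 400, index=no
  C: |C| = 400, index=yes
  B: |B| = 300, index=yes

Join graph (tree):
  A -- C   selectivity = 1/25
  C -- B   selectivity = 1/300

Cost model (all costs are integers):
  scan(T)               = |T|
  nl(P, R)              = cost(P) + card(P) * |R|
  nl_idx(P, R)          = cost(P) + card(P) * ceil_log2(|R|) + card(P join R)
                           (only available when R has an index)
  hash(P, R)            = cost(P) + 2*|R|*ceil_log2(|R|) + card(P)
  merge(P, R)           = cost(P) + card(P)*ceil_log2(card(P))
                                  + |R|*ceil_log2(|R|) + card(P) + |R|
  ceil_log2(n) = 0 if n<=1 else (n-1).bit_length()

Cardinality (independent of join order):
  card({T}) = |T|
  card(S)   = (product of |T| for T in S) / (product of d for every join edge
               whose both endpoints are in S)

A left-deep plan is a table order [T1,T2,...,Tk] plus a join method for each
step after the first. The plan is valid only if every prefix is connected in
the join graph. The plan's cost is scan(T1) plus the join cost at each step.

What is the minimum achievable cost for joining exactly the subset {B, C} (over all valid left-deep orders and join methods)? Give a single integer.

3400

Selinger DP over subsets of {B,C}:
  {C}: scan cost=400, card=400
  {B}: scan cost=300, card=300
  {BC}: card=400; try (C,nl_idx)→3400, (B,nl_idx)→4400, (B,hash)→6200, (C,merge)→7300, (B,merge)→7400, (C,hash)→7800 …(+2); best=3400 via (C,nl_idx)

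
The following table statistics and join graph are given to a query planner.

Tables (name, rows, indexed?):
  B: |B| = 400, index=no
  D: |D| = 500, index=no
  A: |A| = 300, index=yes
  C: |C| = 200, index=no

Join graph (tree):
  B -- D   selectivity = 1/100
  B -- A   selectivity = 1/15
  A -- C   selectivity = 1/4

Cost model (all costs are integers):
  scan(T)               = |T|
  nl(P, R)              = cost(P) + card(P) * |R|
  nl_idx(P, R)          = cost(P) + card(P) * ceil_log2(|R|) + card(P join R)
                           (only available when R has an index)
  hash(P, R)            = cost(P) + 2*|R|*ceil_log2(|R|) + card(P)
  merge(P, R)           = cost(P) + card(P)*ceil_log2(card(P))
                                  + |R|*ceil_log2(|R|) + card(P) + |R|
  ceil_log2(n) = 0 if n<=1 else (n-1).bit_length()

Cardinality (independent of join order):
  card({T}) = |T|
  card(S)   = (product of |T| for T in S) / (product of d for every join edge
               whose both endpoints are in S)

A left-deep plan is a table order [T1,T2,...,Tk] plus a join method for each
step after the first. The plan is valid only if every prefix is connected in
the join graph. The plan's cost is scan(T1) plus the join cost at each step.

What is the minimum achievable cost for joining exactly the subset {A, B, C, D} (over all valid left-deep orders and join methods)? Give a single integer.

Selinger DP over subsets of {A,B,C,D}:
  {B}: scan cost=400, card=400
  {D}: scan cost=500, card=500
  {A}: scan cost=300, card=300
  {C}: scan cost=200, card=200
  {BD}: card=2000; try (B,hash)→8200, (D,merge)→9400, (B,merge)→9500, (D,hash)→9800, (D,nl)→200400, (B,nl)→200500; best=8200 via (B,hash)
  {AB}: card=8000; try (A,hash)→6200, (B,merge)→7300, (A,merge)→7400, (B,hash)→7800, (A,nl_idx)→12000, (B,nl)→120300 …(+1); best=6200 via (A,hash)
  {AC}: card=15000; try (C,hash)→3800, (A,merge)→5000, (C,merge)→5100, (A,hash)→5800, (A,nl_idx)→17000, (A,nl)→60200 …(+1); best=3800 via (C,hash)
  {ABD}: card=40000; try (A,hash)→15600, (D,hash)→23200, (A,merge)→35200, (A,nl_idx)→66200, (D,merge)→123200, (A,nl)→608200 …(+1); best=15600 via (A,hash)
  {ABC}: card=400000; try (C,hash)→17400, (B,hash)→26000, (C,merge)→120000, (B,merge)→232800, (C,nl)→1606200, (B,nl)→6003800; best=17400 via (C,hash)
  {ABCD}: card=2000000; try (C,hash)→58800, (D,hash)→426400, (C,merge)→697400, (C,nl)→8015600, (D,merge)→8022400, (D,nl)→200017400; best=58800 via (C,hash)

58800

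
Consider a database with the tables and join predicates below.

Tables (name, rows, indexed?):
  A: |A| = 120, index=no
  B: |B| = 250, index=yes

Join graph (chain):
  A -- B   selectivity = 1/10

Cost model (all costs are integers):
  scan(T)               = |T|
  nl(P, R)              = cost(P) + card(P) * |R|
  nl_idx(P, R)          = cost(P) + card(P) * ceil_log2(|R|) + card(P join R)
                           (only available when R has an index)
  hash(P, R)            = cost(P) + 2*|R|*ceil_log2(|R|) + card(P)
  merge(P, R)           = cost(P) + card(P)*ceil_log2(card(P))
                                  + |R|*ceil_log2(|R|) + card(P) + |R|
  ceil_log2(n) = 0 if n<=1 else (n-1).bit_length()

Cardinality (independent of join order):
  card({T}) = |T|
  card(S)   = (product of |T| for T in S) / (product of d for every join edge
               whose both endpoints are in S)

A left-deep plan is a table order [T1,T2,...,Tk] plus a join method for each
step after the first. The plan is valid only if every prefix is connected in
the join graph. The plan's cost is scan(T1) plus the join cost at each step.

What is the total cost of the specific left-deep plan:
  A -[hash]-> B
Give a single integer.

step 1: scan A: cost=120, card=120
step 2: join B via hash
    card(P join B) = 120*250/(10) = 3000
    cost = 120 + 2*250*8 + 120 = 4240

4240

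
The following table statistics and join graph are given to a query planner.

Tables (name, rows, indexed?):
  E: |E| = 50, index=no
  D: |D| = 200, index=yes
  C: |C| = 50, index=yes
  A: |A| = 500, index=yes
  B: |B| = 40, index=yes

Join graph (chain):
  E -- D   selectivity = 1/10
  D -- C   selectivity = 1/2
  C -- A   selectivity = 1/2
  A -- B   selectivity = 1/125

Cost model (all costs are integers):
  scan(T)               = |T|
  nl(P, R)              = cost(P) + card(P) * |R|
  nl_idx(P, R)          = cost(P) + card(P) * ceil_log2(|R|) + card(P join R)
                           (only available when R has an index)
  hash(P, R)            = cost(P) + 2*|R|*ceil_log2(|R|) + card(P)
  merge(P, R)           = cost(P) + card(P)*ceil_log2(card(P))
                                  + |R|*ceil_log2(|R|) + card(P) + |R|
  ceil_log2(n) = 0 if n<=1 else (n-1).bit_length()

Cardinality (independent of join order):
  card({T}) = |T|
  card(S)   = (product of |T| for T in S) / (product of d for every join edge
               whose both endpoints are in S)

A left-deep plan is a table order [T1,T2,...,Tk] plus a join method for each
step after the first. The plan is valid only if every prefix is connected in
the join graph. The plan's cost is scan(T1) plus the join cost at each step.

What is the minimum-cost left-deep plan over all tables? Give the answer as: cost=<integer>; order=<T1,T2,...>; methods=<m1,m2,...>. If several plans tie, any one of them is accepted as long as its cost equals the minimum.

Selinger DP (subsets sized 1..n):
  {E}: scan cost=50, card=50
  {D}: scan cost=200, card=200
  {C}: scan cost=50, card=50
  {A}: scan cost=500, card=500
  {B}: scan cost=40, card=40
  {DE}: card=1000; try (E,hash)→1000, (D,nl_idx)→1450, (D,merge)→2200, (E,merge)→2350, (D,hash)→3300, (D,nl)→10050 …(+1); best=1000 via (E,hash)
  {CD}: card=5000; try (C,hash)→1000, (D,merge)→2200, (C,merge)→2350, (D,hash)→3300, (D,nl_idx)→5450, (C,nl_idx)→6400 …(+2); best=1000 via (C,hash)
  {AC}: card=12500; try (C,hash)→1600, (A,merge)→5400, (C,merge)→5850, (A,hash)→9100, (A,nl_idx)→13000, (C,nl_idx)→16000 …(+2); best=1600 via (C,hash)
  {AB}: card=160; try (A,nl_idx)→560, (B,hash)→1480, (B,nl_idx)→3660, (A,merge)→5320, (B,merge)→5780, (A,hash)→9080 …(+2); best=560 via (A,nl_idx)
  {CDE}: card=25000; try (C,hash)→2600, (E,hash)→6600, (C,merge)→12350, (C,nl_idx)→32000, (C,nl)→51000, (E,merge)→71350 …(+1); best=2600 via (C,hash)
  {ACD}: card=1250000; try (A,hash)→15000, (D,hash)→17300, (A,merge)→76000, (D,merge)→190900, (A,nl_idx)→1296000, (D,nl_idx)→1351600 …(+2); best=15000 via (A,hash)
  {ABC}: card=4000; try (C,hash)→1320, (C,merge)→2350, (C,nl_idx)→5520, (C,nl)→8560, (B,hash)→14580, (B,nl_idx)→80600 …(+2); best=1320 via (C,hash)
  {ACDE}: card=6250000; try (A,hash)→36600, (A,merge)→407600, (E,hash)→1265600, (A,nl_idx)→6477600, (A,nl)→12502600, (E,merge)→27515350 …(+1); best=36600 via (A,hash)
  {ABCD}: card=400000; try (D,hash)→8520, (D,merge)→55120, (D,nl_idx)→433320, (D,nl)→801320, (B,hash)→1265480, (B,nl_idx)→7915000 …(+2); best=8520 via (D,hash)
  {ABCDE}: card=2000000; try (E,hash)→409120, (B,hash)→6287080, (E,merge)→8008870, (E,nl)→20008520, (B,nl_idx)→39536600, (B,merge)→150036880 …(+1); best=409120 via (E,hash)

cost=409120; order=B,A,C,D,E; methods=nl_idx,hash,hash,hash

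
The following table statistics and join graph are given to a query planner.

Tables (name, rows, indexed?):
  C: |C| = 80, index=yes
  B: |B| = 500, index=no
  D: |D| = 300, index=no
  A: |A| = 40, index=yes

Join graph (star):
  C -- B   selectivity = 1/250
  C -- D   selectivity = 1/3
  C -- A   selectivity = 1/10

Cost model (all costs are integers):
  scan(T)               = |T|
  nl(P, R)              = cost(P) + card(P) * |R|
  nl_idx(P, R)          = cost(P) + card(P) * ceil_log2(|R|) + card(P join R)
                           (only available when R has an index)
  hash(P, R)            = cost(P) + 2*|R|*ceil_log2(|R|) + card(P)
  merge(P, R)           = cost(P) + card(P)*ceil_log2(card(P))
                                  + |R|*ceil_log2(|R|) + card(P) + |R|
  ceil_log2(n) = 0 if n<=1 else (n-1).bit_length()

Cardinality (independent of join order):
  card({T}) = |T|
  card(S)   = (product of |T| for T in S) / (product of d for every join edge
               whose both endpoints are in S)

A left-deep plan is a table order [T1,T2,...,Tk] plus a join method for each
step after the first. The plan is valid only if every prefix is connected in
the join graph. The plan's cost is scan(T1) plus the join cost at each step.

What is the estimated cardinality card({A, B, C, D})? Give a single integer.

Tables in S: A(40), B(500), C(80), D(300)
Edges inside S: C-B(d=250), C-D(d=3), C-A(d=10)
numerator = 40 * 500 * 80 * 300 = 480000000
denominator = 250 * 3 * 10 = 7500
card(S) = 480000000 / 7500 = 64000

64000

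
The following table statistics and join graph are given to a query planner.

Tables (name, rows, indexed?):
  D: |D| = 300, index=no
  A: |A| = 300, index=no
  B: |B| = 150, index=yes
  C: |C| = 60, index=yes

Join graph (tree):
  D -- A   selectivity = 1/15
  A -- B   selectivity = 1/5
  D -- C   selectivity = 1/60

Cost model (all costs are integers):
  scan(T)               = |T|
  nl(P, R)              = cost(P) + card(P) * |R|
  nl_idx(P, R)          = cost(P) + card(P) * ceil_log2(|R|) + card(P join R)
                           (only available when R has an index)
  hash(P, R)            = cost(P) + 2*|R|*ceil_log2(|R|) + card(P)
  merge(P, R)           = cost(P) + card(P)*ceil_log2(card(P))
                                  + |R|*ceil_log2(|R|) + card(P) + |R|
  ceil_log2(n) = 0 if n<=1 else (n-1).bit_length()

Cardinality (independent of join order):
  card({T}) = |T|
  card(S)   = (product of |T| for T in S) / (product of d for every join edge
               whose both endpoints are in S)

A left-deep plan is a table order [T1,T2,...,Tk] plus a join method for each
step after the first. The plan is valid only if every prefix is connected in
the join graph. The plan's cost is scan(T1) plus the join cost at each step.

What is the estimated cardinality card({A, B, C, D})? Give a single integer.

Tables in S: A(300), B(150), C(60), D(300)
Edges inside S: D-A(d=15), A-B(d=5), D-C(d=60)
numerator = 300 * 150 * 60 * 300 = 810000000
denominator = 15 * 5 * 60 = 4500
card(S) = 810000000 / 4500 = 180000

180000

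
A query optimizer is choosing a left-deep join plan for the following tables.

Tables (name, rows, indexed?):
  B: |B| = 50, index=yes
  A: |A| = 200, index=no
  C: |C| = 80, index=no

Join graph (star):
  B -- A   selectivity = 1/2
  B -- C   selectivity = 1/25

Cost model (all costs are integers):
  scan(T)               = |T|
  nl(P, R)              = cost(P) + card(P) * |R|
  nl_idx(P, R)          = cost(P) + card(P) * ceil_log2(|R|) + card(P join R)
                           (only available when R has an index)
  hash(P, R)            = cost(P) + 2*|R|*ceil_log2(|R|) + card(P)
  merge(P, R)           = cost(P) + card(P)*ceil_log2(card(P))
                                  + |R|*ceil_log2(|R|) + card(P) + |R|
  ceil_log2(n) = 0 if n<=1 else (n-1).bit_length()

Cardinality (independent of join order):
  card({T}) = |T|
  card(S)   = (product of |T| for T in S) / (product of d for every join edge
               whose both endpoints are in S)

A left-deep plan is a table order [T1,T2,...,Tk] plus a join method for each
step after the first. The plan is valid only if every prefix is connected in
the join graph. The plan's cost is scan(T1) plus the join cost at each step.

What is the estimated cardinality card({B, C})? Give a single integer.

Tables in S: B(50), C(80)
Edges inside S: B-C(d=25)
numerator = 50 * 80 = 4000
denominator = 25 = 25
card(S) = 4000 / 25 = 160

160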